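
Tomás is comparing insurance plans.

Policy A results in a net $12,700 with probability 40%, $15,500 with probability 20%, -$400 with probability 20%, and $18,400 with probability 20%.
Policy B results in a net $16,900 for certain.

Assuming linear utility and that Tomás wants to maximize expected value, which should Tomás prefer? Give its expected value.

Policy B ($16,900)

Policy A = 0.4 × 12700 + 0.2 × 15500 + 0.2 × (-400) + 0.2 × 18400 = 5080 + 3100 − 80 + 3680 = 11780
Policy B: 16900 (certain)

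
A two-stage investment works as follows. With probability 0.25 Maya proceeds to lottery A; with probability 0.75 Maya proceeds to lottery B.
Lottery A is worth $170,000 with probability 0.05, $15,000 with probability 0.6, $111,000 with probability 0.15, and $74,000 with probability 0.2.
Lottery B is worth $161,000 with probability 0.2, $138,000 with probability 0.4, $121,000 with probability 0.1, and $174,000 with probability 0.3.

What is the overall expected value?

$126,012.50

EV(A) = 0.05 × 170000 + 0.6 × 15000 + 0.15 × 111000 + 0.2 × 74000 = 8500 + 9000 + 16650 + 14800 = 48950
EV(B) = 0.2 × 161000 + 0.4 × 138000 + 0.1 × 121000 + 0.3 × 174000 = 32200 + 55200 + 12100 + 52200 = 151700
Overall = 0.25 × 48950 + 0.75 × 151700 = 12237.5 + 113775 = 126012.5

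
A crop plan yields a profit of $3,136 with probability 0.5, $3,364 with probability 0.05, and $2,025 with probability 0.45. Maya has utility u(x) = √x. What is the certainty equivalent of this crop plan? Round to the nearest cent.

$2,616.32

E[u] = 0.5·√3136 + 0.05·√3364 + 0.45·√2025 = 0.5·56 + 0.05·58 + 0.45·45 = 51.15
CE = (51.15)² = 2616.3225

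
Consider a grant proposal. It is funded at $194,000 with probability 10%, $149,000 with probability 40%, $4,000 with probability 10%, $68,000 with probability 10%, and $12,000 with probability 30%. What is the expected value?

$89,800

EV = 0.1 × 194000 + 0.4 × 149000 + 0.1 × 4000 + 0.1 × 68000 + 0.3 × 12000 = 19400 + 59600 + 400 + 6800 + 3600 = 89800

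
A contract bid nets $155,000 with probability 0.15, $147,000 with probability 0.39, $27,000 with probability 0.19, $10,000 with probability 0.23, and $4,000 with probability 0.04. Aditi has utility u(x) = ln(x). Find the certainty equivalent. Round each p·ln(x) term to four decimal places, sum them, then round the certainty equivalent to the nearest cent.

$50,106.20

E[u] = 0.15·ln(155000) + 0.39·ln(147000) + 0.19·ln(27000) + 0.23·ln(10000) + 0.04·ln(4000) = 1.7927 + 4.6403 + 1.9387 + 2.1184 + 0.3318 = 10.8219
CE = e^10.8219 ≈ 50106.20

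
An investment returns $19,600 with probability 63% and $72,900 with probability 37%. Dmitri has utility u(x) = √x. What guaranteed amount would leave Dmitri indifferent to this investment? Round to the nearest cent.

E[u] = 0.63·√19600 + 0.37·√72900 = 0.63·140 + 0.37·270 = 188.1
CE = (188.1)² = 35381.61

$35,381.61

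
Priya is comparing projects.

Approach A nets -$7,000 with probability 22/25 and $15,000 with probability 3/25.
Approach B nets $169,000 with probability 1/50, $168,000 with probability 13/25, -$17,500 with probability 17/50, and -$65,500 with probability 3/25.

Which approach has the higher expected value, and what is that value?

Approach B ($76,930)

Approach A = 22/25 × (-7000) + 3/25 × 15000 = -6160 + 1800 = -4360
Approach B = 1/50 × 169000 + 13/25 × 168000 + 17/50 × (-17500) + 3/25 × (-65500) = 3380 + 87360 − 5950 − 7860 = 76930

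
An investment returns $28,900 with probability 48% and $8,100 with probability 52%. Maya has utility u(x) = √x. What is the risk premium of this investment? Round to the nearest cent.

$1,597.44

E[u] = 0.48·√28900 + 0.52·√8100 = 0.48·170 + 0.52·90 = 128.4
CE = (128.4)² = 16486.56
Risk premium = EV − CE = 18084 − 16486.56 = 1597.44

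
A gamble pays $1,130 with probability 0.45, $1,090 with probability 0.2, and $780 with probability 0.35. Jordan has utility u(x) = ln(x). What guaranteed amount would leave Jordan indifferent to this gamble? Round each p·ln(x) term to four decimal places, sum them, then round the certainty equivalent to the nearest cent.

$985.45

E[u] = 0.45·ln(1130) + 0.2·ln(1090) + 0.35·ln(780) = 3.1635 + 1.3988 + 2.3308 = 6.8931
CE = e^6.8931 ≈ 985.45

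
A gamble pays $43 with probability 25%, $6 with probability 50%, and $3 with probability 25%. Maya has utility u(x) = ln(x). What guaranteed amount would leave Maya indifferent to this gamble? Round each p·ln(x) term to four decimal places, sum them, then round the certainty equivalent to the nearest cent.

E[u] = 0.25·ln(43) + 0.5·ln(6) + 0.25·ln(3) = 0.9403 + 0.8959 + 0.2747 = 2.1109
CE = e^2.1109 ≈ 8.26

$8.26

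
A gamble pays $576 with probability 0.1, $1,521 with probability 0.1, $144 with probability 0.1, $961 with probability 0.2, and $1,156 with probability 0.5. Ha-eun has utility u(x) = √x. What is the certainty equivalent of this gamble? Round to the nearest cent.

$942.49

E[u] = 0.1·√576 + 0.1·√1521 + 0.1·√144 + 0.2·√961 + 0.5·√1156 = 0.1·24 + 0.1·39 + 0.1·12 + 0.2·31 + 0.5·34 = 30.7
CE = (30.7)² = 942.49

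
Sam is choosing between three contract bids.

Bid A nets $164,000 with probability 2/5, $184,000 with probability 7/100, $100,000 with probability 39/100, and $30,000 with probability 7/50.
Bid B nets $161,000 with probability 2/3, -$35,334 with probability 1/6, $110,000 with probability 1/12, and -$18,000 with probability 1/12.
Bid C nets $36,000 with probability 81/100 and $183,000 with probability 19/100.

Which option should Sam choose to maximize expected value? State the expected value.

Bid A = 2/5 × 164000 + 7/100 × 184000 + 39/100 × 100000 + 7/50 × 30000 = 65600 + 12880 + 39000 + 4200 = 121680
Bid B = 2/3 × 161000 + 1/6 × (-35334) + 1/12 × 110000 + 1/12 × (-18000) = 107333.3333 − 5889 + 9166.6667 − 1500 = 109111
Bid C = 81/100 × 36000 + 19/100 × 183000 = 29160 + 34770 = 63930

Bid A ($121,680)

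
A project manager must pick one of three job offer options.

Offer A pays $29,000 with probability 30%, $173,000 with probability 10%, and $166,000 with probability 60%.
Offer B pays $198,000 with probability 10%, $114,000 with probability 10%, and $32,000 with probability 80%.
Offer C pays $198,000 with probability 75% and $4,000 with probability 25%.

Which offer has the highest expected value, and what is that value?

Offer C ($149,500)

Offer A = 0.3 × 29000 + 0.1 × 173000 + 0.6 × 166000 = 8700 + 17300 + 99600 = 125600
Offer B = 0.1 × 198000 + 0.1 × 114000 + 0.8 × 32000 = 19800 + 11400 + 25600 = 56800
Offer C = 0.75 × 198000 + 0.25 × 4000 = 148500 + 1000 = 149500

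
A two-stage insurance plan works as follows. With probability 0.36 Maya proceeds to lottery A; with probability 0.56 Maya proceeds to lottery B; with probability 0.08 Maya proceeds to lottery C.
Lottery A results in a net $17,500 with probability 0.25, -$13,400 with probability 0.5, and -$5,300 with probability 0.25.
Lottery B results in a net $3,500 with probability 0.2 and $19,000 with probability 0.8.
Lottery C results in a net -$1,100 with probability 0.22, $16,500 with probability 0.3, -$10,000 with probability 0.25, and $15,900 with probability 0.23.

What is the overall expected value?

EV(A) = 0.25 × 17500 + 0.5 × (-13400) + 0.25 × (-5300) = 4375 − 6700 − 1325 = -3650
EV(B) = 0.2 × 3500 + 0.8 × 19000 = 700 + 15200 = 15900
EV(C) = 0.22 × (-1100) + 0.3 × 16500 + 0.25 × (-10000) + 0.23 × 15900 = -242 + 4950 − 2500 + 3657 = 5865
Overall = 0.36 × (-3650) + 0.56 × 15900 + 0.08 × 5865 = -1314 + 8904 + 469.2 = 8059.2

$8,059.20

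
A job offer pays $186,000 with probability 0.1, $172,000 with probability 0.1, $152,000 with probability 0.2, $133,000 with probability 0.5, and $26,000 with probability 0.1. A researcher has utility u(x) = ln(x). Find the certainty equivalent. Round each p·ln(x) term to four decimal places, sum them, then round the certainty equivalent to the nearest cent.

E[u] = 0.1·ln(186000) + 0.1·ln(172000) + 0.2·ln(152000) + 0.5·ln(133000) + 0.1·ln(26000) = 1.2134 + 1.2055 + 2.3863 + 5.8991 + 1.0166 = 11.7209
CE = e^11.7209 ≈ 123118.18

$123,118.18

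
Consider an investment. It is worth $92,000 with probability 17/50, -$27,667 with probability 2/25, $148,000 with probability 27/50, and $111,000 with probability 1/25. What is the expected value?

EV = 17/50 × 92000 + 2/25 × (-27667) + 27/50 × 148000 + 1/25 × 111000 = 31280 − 2213.36 + 79920 + 4440 = 113426.64

$113,426.64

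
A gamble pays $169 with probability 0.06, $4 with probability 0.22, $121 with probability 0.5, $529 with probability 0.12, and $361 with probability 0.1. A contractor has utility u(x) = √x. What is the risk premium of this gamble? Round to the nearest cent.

E[u] = 0.06·√169 + 0.22·√4 + 0.5·√121 + 0.12·√529 + 0.1·√361 = 0.06·13 + 0.22·2 + 0.5·11 + 0.12·23 + 0.1·19 = 11.38
CE = (11.38)² = 129.5044
Risk premium = EV − CE = 171.1 − 129.5044 = 41.5956

$41.60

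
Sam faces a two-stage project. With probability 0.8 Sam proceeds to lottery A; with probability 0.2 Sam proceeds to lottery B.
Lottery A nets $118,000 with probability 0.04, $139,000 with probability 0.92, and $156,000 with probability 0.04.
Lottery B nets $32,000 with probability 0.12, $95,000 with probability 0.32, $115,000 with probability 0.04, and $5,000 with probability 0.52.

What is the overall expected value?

EV(A) = 0.04 × 118000 + 0.92 × 139000 + 0.04 × 156000 = 4720 + 127880 + 6240 = 138840
EV(B) = 0.12 × 32000 + 0.32 × 95000 + 0.04 × 115000 + 0.52 × 5000 = 3840 + 30400 + 4600 + 2600 = 41440
Overall = 0.8 × 138840 + 0.2 × 41440 = 111072 + 8288 = 119360

$119,360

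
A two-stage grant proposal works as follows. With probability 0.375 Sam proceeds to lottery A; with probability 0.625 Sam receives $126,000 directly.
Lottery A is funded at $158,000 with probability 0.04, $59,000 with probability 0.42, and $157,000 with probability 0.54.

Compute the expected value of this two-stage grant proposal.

$122,205

EV(A) = 0.04 × 158000 + 0.42 × 59000 + 0.54 × 157000 = 6320 + 24780 + 84780 = 115880
Branch B: 126000 (certain)
Overall = 0.375 × 115880 + 0.625 × 126000 = 43455 + 78750 = 122205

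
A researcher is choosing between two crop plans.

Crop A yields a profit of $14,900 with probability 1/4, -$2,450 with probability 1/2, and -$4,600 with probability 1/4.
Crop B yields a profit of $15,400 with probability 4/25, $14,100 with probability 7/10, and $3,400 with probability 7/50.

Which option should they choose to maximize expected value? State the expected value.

Crop A = 1/4 × 14900 + 1/2 × (-2450) + 1/4 × (-4600) = 3725 − 1225 − 1150 = 1350
Crop B = 4/25 × 15400 + 7/10 × 14100 + 7/50 × 3400 = 2464 + 9870 + 476 = 12810

Crop B ($12,810)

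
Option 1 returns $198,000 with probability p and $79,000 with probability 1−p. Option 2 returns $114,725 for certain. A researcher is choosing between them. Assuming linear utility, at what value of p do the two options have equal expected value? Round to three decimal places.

p·198000 + (1−p)·79000 = 114725
119000p + 79000 = 114725
p = (114725 − 79000) / 119000

p = 0.300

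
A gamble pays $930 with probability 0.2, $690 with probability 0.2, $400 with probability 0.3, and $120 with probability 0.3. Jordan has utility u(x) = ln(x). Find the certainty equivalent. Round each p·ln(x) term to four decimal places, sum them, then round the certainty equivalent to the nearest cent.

$367.93

E[u] = 0.2·ln(930) + 0.2·ln(690) + 0.3·ln(400) + 0.3·ln(120) = 1.3670 + 1.3073 + 1.7974 + 1.4362 = 5.9079
CE = e^5.9079 ≈ 367.93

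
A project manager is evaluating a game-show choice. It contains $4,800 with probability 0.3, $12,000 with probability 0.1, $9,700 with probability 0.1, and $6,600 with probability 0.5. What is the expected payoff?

EV = 0.3 × 4800 + 0.1 × 12000 + 0.1 × 9700 + 0.5 × 6600 = 1440 + 1200 + 970 + 3300 = 6910

$6,910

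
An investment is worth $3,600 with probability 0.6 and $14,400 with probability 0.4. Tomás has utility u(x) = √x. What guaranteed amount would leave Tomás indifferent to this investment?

$7,056

E[u] = 0.6·√3600 + 0.4·√14400 = 0.6·60 + 0.4·120 = 84
CE = (84)² = 7056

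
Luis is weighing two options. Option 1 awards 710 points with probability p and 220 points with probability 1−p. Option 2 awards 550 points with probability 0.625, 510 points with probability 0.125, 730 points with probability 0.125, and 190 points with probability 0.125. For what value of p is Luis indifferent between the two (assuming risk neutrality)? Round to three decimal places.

EV(Option 2) = 0.625 × 550 + 0.125 × 510 + 0.125 × 730 + 0.125 × 190 = 343.75 + 63.75 + 91.25 + 23.75 = 522.5
p·710 + (1−p)·220 = 522.5
490p + 220 = 522.5
p = (522.5 − 220) / 490

p = 0.617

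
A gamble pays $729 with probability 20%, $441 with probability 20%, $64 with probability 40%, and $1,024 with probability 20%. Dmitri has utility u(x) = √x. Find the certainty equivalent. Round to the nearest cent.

$368.64

E[u] = 0.2·√729 + 0.2·√441 + 0.4·√64 + 0.2·√1024 = 0.2·27 + 0.2·21 + 0.4·8 + 0.2·32 = 19.2
CE = (19.2)² = 368.64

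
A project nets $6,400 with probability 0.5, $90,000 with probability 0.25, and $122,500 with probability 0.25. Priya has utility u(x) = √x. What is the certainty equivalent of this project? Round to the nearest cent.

$41,006.25

E[u] = 0.5·√6400 + 0.25·√90000 + 0.25·√122500 = 0.5·80 + 0.25·300 + 0.25·350 = 202.5
CE = (202.5)² = 41006.25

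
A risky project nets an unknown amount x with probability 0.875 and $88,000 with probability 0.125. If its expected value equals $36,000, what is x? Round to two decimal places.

x = $28,571.43

0.875·x + 0.125·88000 = 36000
0.875·x = 36000 − 11000 = 25000
x = 25000 / 0.875 = 28571.4286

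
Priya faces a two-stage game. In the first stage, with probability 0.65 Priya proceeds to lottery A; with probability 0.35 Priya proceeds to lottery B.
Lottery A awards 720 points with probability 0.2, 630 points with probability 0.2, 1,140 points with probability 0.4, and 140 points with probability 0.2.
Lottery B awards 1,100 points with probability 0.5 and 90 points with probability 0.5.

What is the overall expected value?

698.35 points

EV(A) = 0.2 × 720 + 0.2 × 630 + 0.4 × 1140 + 0.2 × 140 = 144 + 126 + 456 + 28 = 754
EV(B) = 0.5 × 1100 + 0.5 × 90 = 550 + 45 = 595
Overall = 0.65 × 754 + 0.35 × 595 = 490.1 + 208.25 = 698.35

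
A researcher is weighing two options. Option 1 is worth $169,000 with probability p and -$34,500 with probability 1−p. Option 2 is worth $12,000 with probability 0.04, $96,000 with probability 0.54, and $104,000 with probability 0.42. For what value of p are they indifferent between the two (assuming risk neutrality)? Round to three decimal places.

EV(Option 2) = 0.04 × 12000 + 0.54 × 96000 + 0.42 × 104000 = 480 + 51840 + 43680 = 96000
p·169000 + (1−p)·(-34500) = 96000
203500p − 34500 = 96000
p = (96000 + 34500) / 203500

p = 0.641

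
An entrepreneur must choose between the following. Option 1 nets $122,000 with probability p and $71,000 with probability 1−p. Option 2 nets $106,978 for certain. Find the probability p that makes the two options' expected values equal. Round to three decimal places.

p·122000 + (1−p)·71000 = 106978
51000p + 71000 = 106978
p = (106978 − 71000) / 51000

p = 0.705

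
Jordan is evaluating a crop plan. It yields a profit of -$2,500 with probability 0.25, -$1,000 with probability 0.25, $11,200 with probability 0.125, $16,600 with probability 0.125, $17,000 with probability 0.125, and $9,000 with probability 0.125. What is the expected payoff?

EV = 0.25 × (-2500) + 0.25 × (-1000) + 0.125 × 11200 + 0.125 × 16600 + 0.125 × 17000 + 0.125 × 9000 = -625 − 250 + 1400 + 2075 + 2125 + 1125 = 5850

$5,850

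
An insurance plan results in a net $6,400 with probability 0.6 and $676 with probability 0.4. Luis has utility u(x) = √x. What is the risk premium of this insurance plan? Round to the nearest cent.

E[u] = 0.6·√6400 + 0.4·√676 = 0.6·80 + 0.4·26 = 58.4
CE = (58.4)² = 3410.56
Risk premium = EV − CE = 4110.4 − 3410.56 = 699.84

$699.84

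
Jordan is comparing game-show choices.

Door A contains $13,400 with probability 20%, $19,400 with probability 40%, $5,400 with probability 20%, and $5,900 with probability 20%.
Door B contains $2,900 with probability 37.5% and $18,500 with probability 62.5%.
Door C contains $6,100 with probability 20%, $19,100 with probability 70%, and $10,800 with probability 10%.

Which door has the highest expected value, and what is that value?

Door A = 0.2 × 13400 + 0.4 × 19400 + 0.2 × 5400 + 0.2 × 5900 = 2680 + 7760 + 1080 + 1180 = 12700
Door B = 0.375 × 2900 + 0.625 × 18500 = 1087.5 + 11562.5 = 12650
Door C = 0.2 × 6100 + 0.7 × 19100 + 0.1 × 10800 = 1220 + 13370 + 1080 = 15670

Door C ($15,670)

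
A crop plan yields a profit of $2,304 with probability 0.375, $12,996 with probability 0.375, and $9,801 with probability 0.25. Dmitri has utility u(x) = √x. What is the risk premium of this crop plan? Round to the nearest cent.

$877.50

E[u] = 0.375·√2304 + 0.375·√12996 + 0.25·√9801 = 0.375·48 + 0.375·114 + 0.25·99 = 85.5
CE = (85.5)² = 7310.25
Risk premium = EV − CE = 8187.75 − 7310.25 = 877.5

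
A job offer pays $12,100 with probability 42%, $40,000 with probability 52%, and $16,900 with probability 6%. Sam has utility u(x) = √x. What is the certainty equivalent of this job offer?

$24,964

E[u] = 0.42·√12100 + 0.52·√40000 + 0.06·√16900 = 0.42·110 + 0.52·200 + 0.06·130 = 158
CE = (158)² = 24964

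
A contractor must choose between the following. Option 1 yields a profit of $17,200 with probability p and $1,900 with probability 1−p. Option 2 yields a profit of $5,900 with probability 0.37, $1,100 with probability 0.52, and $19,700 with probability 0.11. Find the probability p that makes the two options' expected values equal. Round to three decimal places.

p = 0.198

EV(Option 2) = 0.37 × 5900 + 0.52 × 1100 + 0.11 × 19700 = 2183 + 572 + 2167 = 4922
p·17200 + (1−p)·1900 = 4922
15300p + 1900 = 4922
p = (4922 − 1900) / 15300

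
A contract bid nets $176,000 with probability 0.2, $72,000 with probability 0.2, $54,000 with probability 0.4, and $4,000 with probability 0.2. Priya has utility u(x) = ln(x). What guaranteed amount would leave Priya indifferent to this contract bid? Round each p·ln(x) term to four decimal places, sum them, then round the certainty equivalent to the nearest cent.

$43,044.94

E[u] = 0.2·ln(176000) + 0.2·ln(72000) + 0.4·ln(54000) + 0.2·ln(4000) = 2.4156 + 2.2369 + 4.3587 + 1.6588 = 10.6700
CE = e^10.6700 ≈ 43044.94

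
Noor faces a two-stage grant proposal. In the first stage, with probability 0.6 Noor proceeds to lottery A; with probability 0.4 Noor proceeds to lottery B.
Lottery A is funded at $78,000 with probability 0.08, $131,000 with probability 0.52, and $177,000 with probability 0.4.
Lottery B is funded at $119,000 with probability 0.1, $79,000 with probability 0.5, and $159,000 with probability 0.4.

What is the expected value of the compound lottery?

EV(A) = 0.08 × 78000 + 0.52 × 131000 + 0.4 × 177000 = 6240 + 68120 + 70800 = 145160
EV(B) = 0.1 × 119000 + 0.5 × 79000 + 0.4 × 159000 = 11900 + 39500 + 63600 = 115000
Overall = 0.6 × 145160 + 0.4 × 115000 = 87096 + 46000 = 133096

$133,096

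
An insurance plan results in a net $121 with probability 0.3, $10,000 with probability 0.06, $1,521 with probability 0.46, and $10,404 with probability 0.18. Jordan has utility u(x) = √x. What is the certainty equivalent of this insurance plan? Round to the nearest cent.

E[u] = 0.3·√121 + 0.06·√10000 + 0.46·√1521 + 0.18·√10404 = 0.3·11 + 0.06·100 + 0.46·39 + 0.18·102 = 45.6
CE = (45.6)² = 2079.36

$2,079.36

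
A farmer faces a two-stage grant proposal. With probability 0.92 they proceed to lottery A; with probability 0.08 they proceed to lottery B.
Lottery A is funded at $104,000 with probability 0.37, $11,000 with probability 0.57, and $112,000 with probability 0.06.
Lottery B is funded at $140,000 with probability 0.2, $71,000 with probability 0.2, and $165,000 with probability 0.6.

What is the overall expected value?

$58,648.40

EV(A) = 0.37 × 104000 + 0.57 × 11000 + 0.06 × 112000 = 38480 + 6270 + 6720 = 51470
EV(B) = 0.2 × 140000 + 0.2 × 71000 + 0.6 × 165000 = 28000 + 14200 + 99000 = 141200
Overall = 0.92 × 51470 + 0.08 × 141200 = 47352.4 + 11296 = 58648.4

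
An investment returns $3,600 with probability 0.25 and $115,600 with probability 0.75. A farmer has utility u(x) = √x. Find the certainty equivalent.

E[u] = 0.25·√3600 + 0.75·√115600 = 0.25·60 + 0.75·340 = 270
CE = (270)² = 72900

$72,900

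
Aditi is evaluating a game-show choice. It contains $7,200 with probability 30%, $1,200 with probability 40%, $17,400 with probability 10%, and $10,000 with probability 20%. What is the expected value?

$6,380

EV = 0.3 × 7200 + 0.4 × 1200 + 0.1 × 17400 + 0.2 × 10000 = 2160 + 480 + 1740 + 2000 = 6380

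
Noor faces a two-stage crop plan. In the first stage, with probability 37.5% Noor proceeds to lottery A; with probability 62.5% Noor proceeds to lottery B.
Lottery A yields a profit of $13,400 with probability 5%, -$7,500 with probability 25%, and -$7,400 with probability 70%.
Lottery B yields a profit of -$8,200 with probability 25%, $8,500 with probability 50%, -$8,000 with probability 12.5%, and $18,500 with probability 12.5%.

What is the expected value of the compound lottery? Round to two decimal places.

-$199.06

EV(A) = 0.05 × 13400 + 0.25 × (-7500) + 0.7 × (-7400) = 670 − 1875 − 5180 = -6385
EV(B) = 0.25 × (-8200) + 0.5 × 8500 + 0.125 × (-8000) + 0.125 × 18500 = -2050 + 4250 − 1000 + 2312.5 = 3512.5
Overall = 0.375 × (-6385) + 0.625 × 3512.5 = -2394.375 + 2195.3125 = -199.0625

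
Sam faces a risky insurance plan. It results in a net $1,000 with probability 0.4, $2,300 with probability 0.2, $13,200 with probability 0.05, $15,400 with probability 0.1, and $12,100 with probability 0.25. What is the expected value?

$6,085

EV = 0.4 × 1000 + 0.2 × 2300 + 0.05 × 13200 + 0.1 × 15400 + 0.25 × 12100 = 400 + 460 + 660 + 1540 + 3025 = 6085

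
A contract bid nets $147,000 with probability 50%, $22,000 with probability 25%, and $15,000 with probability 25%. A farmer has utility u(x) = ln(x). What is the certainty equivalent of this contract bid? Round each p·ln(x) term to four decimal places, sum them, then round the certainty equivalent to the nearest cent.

$51,678.65

E[u] = 0.5·ln(147000) + 0.25·ln(22000) + 0.25·ln(15000) = 5.9491 + 2.4997 + 2.4040 = 10.8528
CE = e^10.8528 ≈ 51678.65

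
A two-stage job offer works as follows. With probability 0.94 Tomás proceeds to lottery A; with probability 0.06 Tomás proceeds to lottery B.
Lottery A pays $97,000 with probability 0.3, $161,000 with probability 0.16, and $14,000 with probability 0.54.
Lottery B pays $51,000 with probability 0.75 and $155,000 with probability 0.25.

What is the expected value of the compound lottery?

$63,294.80

EV(A) = 0.3 × 97000 + 0.16 × 161000 + 0.54 × 14000 = 29100 + 25760 + 7560 = 62420
EV(B) = 0.75 × 51000 + 0.25 × 155000 = 38250 + 38750 = 77000
Overall = 0.94 × 62420 + 0.06 × 77000 = 58674.8 + 4620 = 63294.8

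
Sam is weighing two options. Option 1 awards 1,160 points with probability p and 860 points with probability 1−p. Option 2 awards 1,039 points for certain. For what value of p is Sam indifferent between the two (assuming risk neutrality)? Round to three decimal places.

p·1160 + (1−p)·860 = 1039
300p + 860 = 1039
p = (1039 − 860) / 300

p = 0.597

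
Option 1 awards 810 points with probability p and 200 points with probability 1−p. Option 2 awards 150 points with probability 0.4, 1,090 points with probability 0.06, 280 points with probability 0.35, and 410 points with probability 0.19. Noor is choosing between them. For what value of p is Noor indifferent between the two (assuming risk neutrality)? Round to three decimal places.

p = 0.166

EV(Option 2) = 0.4 × 150 + 0.06 × 1090 + 0.35 × 280 + 0.19 × 410 = 60 + 65.4 + 98 + 77.9 = 301.3
p·810 + (1−p)·200 = 301.3
610p + 200 = 301.3
p = (301.3 − 200) / 610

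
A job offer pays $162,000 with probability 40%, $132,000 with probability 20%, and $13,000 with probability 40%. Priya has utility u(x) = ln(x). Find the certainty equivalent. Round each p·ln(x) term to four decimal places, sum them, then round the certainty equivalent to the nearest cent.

E[u] = 0.4·ln(162000) + 0.2·ln(132000) + 0.4·ln(13000) = 4.7981 + 2.3581 + 3.7891 = 10.9453
CE = e^10.9453 ≈ 56686.99

$56,686.99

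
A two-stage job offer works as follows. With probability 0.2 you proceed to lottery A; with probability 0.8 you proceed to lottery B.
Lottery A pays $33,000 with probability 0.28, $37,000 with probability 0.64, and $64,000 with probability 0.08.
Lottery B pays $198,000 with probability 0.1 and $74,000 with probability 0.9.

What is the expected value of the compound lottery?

$76,728

EV(A) = 0.28 × 33000 + 0.64 × 37000 + 0.08 × 64000 = 9240 + 23680 + 5120 = 38040
EV(B) = 0.1 × 198000 + 0.9 × 74000 = 19800 + 66600 = 86400
Overall = 0.2 × 38040 + 0.8 × 86400 = 7608 + 69120 = 76728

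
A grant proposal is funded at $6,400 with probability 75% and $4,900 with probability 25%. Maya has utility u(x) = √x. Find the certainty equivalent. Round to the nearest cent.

E[u] = 0.75·√6400 + 0.25·√4900 = 0.75·80 + 0.25·70 = 77.5
CE = (77.5)² = 6006.25

$6,006.25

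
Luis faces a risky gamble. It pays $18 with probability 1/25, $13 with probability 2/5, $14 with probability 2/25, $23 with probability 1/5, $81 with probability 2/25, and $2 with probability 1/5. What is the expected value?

$18.52

EV = 1/25 × 18 + 2/5 × 13 + 2/25 × 14 + 1/5 × 23 + 2/25 × 81 + 1/5 × 2 = 0.72 + 5.2 + 1.12 + 4.6 + 6.48 + 0.4 = 18.52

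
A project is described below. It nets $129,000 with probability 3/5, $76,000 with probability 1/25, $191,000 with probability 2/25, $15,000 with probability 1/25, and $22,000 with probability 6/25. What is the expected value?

$101,600

EV = 3/5 × 129000 + 1/25 × 76000 + 2/25 × 191000 + 1/25 × 15000 + 6/25 × 22000 = 77400 + 3040 + 15280 + 600 + 5280 = 101600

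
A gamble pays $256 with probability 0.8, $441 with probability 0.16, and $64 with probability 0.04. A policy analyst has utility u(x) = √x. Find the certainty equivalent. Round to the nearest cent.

E[u] = 0.8·√256 + 0.16·√441 + 0.04·√64 = 0.8·16 + 0.16·21 + 0.04·8 = 16.48
CE = (16.48)² = 271.5904

$271.59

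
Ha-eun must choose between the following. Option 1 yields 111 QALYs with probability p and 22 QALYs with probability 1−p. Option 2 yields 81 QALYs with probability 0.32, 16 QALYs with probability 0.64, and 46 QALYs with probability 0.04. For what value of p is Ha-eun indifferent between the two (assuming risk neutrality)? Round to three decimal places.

p = 0.180

EV(Option 2) = 0.32 × 81 + 0.64 × 16 + 0.04 × 46 = 25.92 + 10.24 + 1.84 = 38
p·111 + (1−p)·22 = 38
89p + 22 = 38
p = (38 − 22) / 89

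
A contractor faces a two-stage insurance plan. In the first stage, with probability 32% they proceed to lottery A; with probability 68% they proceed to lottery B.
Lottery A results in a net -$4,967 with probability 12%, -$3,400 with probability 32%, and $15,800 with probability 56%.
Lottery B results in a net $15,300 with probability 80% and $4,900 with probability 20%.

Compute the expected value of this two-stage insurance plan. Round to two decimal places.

EV(A) = 0.12 × (-4967) + 0.32 × (-3400) + 0.56 × 15800 = -596.04 − 1088 + 8848 = 7163.96
EV(B) = 0.8 × 15300 + 0.2 × 4900 = 12240 + 980 = 13220
Overall = 0.32 × 7163.96 + 0.68 × 13220 = 2292.4672 + 8989.6 = 11282.0672

$11,282.07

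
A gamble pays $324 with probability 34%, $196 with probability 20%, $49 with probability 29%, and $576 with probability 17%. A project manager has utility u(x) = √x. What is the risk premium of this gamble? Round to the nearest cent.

E[u] = 0.34·√324 + 0.2·√196 + 0.29·√49 + 0.17·√576 = 0.34·18 + 0.2·14 + 0.29·7 + 0.17·24 = 15.03
CE = (15.03)² = 225.9009
Risk premium = EV − CE = 261.49 − 225.9009 = 35.5891

$35.59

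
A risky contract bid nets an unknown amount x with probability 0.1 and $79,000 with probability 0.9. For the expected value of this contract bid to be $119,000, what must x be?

0.1·x + 0.9·79000 = 119000
0.1·x = 119000 − 71100 = 47900
x = 47900 / 0.1 = 479000

x = $479,000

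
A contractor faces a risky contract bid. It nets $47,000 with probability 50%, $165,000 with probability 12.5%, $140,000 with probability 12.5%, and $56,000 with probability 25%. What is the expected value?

EV = 0.5 × 47000 + 0.125 × 165000 + 0.125 × 140000 + 0.25 × 56000 = 23500 + 20625 + 17500 + 14000 = 75625

$75,625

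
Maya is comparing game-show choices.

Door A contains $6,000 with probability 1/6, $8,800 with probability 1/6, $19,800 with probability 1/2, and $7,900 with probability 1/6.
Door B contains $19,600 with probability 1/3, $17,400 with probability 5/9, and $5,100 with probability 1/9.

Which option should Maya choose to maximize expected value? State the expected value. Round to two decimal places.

Door B ($16,766.67)

Door A = 1/6 × 6000 + 1/6 × 8800 + 1/2 × 19800 + 1/6 × 7900 = 1000 + 1466.6667 + 9900 + 1316.6667 = 13683.3333
Door B = 1/3 × 19600 + 5/9 × 17400 + 1/9 × 5100 = 6533.3333 + 9666.6667 + 566.6667 = 16766.6667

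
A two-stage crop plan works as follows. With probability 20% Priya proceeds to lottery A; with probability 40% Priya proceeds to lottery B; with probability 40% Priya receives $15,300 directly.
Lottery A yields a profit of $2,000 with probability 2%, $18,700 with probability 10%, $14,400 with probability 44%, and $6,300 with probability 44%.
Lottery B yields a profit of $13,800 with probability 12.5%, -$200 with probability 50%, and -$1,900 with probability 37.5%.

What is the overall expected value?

$8,688.60

EV(A) = 0.02 × 2000 + 0.1 × 18700 + 0.44 × 14400 + 0.44 × 6300 = 40 + 1870 + 6336 + 2772 = 11018
EV(B) = 0.125 × 13800 + 0.5 × (-200) + 0.375 × (-1900) = 1725 − 100 − 712.5 = 912.5
Branch C: 15300 (certain)
Overall = 0.2 × 11018 + 0.4 × 912.5 + 0.4 × 15300 = 2203.6 + 365 + 6120 = 8688.6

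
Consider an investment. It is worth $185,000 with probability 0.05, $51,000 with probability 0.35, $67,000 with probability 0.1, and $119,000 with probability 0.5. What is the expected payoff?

EV = 0.05 × 185000 + 0.35 × 51000 + 0.1 × 67000 + 0.5 × 119000 = 9250 + 17850 + 6700 + 59500 = 93300

$93,300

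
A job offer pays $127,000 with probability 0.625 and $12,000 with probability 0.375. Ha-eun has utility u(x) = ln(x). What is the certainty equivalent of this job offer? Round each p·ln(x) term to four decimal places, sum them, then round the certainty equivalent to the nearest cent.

$52,428.21

E[u] = 0.625·ln(127000) + 0.375·ln(12000) = 7.3450 + 3.5222 = 10.8672
CE = e^10.8672 ≈ 52428.21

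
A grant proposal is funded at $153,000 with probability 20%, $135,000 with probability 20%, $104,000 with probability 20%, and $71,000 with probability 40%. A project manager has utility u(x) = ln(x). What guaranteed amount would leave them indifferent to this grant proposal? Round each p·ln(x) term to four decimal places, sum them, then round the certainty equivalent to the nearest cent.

$101,600.12

E[u] = 0.2·ln(153000) + 0.2·ln(135000) + 0.2·ln(104000) + 0.4·ln(71000) = 2.3876 + 2.3626 + 2.3104 + 4.4682 = 11.5288
CE = e^11.5288 ≈ 101600.12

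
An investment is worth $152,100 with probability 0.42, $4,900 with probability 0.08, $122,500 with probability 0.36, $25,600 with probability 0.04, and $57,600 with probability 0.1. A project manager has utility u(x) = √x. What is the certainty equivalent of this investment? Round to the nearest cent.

$106,145.64

E[u] = 0.42·√152100 + 0.08·√4900 + 0.36·√122500 + 0.04·√25600 + 0.1·√57600 = 0.42·390 + 0.08·70 + 0.36·350 + 0.04·160 + 0.1·240 = 325.8
CE = (325.8)² = 106145.64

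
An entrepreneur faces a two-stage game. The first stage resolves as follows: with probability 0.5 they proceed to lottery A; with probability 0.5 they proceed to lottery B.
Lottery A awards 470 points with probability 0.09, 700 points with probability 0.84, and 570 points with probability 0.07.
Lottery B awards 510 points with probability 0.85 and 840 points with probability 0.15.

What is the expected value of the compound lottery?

614.85 points

EV(A) = 0.09 × 470 + 0.84 × 700 + 0.07 × 570 = 42.3 + 588 + 39.9 = 670.2
EV(B) = 0.85 × 510 + 0.15 × 840 = 433.5 + 126 = 559.5
Overall = 0.5 × 670.2 + 0.5 × 559.5 = 335.1 + 279.75 = 614.85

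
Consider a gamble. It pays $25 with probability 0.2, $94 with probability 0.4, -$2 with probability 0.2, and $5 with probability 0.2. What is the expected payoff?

$43.20

EV = 0.2 × 25 + 0.4 × 94 + 0.2 × (-2) + 0.2 × 5 = 5 + 37.6 − 0.4 + 1 = 43.2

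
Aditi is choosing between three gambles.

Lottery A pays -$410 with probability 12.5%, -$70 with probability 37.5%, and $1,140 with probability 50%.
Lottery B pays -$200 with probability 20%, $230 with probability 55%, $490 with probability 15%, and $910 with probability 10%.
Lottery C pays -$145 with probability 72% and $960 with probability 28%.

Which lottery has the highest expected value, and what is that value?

Lottery A ($492.50)

Lottery A = 0.125 × (-410) + 0.375 × (-70) + 0.5 × 1140 = -51.25 − 26.25 + 570 = 492.5
Lottery B = 0.2 × (-200) + 0.55 × 230 + 0.15 × 490 + 0.1 × 910 = -40 + 126.5 + 73.5 + 91 = 251
Lottery C = 0.72 × (-145) + 0.28 × 960 = -104.4 + 268.8 = 164.4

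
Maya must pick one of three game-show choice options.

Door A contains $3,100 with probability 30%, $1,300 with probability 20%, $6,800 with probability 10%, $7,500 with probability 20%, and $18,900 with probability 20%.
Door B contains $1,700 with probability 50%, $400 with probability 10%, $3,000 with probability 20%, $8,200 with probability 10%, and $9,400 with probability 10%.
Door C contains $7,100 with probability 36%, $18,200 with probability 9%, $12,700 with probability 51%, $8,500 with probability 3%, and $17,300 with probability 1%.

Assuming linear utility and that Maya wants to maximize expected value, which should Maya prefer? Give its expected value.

Door C ($11,099)

Door A = 0.3 × 3100 + 0.2 × 1300 + 0.1 × 6800 + 0.2 × 7500 + 0.2 × 18900 = 930 + 260 + 680 + 1500 + 3780 = 7150
Door B = 0.5 × 1700 + 0.1 × 400 + 0.2 × 3000 + 0.1 × 8200 + 0.1 × 9400 = 850 + 40 + 600 + 820 + 940 = 3250
Door C = 0.36 × 7100 + 0.09 × 18200 + 0.51 × 12700 + 0.03 × 8500 + 0.01 × 17300 = 2556 + 1638 + 6477 + 255 + 173 = 11099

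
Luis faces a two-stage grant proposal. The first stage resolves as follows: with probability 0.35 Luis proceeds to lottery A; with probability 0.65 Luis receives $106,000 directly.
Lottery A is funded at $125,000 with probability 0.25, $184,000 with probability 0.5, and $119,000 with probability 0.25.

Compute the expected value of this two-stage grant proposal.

EV(A) = 0.25 × 125000 + 0.5 × 184000 + 0.25 × 119000 = 31250 + 92000 + 29750 = 153000
Branch B: 106000 (certain)
Overall = 0.35 × 153000 + 0.65 × 106000 = 53550 + 68900 = 122450

$122,450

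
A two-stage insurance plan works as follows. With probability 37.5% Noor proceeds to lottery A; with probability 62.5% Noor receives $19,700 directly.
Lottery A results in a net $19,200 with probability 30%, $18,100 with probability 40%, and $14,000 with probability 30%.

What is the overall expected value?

EV(A) = 0.3 × 19200 + 0.4 × 18100 + 0.3 × 14000 = 5760 + 7240 + 4200 = 17200
Branch B: 19700 (certain)
Overall = 0.375 × 17200 + 0.625 × 19700 = 6450 + 12312.5 = 18762.5

$18,762.50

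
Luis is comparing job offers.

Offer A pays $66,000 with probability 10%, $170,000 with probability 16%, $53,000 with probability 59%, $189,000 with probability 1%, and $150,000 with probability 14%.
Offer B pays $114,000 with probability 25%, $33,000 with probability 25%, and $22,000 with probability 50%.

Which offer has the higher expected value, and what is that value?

Offer A ($87,960)

Offer A = 0.1 × 66000 + 0.16 × 170000 + 0.59 × 53000 + 0.01 × 189000 + 0.14 × 150000 = 6600 + 27200 + 31270 + 1890 + 21000 = 87960
Offer B = 0.25 × 114000 + 0.25 × 33000 + 0.5 × 22000 = 28500 + 8250 + 11000 = 47750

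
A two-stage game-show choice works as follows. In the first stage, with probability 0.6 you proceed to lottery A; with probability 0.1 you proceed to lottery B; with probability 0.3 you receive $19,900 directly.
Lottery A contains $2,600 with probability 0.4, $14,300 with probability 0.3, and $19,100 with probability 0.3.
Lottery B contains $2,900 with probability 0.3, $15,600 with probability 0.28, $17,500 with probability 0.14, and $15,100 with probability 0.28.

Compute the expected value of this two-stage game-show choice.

EV(A) = 0.4 × 2600 + 0.3 × 14300 + 0.3 × 19100 = 1040 + 4290 + 5730 = 11060
EV(B) = 0.3 × 2900 + 0.28 × 15600 + 0.14 × 17500 + 0.28 × 15100 = 870 + 4368 + 2450 + 4228 = 11916
Branch C: 19900 (certain)
Overall = 0.6 × 11060 + 0.1 × 11916 + 0.3 × 19900 = 6636 + 1191.6 + 5970 = 13797.6

$13,797.60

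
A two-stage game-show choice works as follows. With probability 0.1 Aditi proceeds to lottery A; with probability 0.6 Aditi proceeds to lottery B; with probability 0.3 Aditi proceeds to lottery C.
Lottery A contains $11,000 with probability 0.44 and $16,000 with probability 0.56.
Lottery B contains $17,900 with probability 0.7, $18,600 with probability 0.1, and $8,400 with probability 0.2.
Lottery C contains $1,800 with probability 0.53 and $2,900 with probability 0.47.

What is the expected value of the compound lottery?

EV(A) = 0.44 × 11000 + 0.56 × 16000 = 4840 + 8960 = 13800
EV(B) = 0.7 × 17900 + 0.1 × 18600 + 0.2 × 8400 = 12530 + 1860 + 1680 = 16070
EV(C) = 0.53 × 1800 + 0.47 × 2900 = 954 + 1363 = 2317
Overall = 0.1 × 13800 + 0.6 × 16070 + 0.3 × 2317 = 1380 + 9642 + 695.1 = 11717.1

$11,717.10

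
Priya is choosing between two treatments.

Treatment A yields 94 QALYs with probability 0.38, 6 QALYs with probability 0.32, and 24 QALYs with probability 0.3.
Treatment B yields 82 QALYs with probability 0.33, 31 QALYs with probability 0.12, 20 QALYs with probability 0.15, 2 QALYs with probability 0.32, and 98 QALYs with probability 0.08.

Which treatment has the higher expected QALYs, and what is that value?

Treatment A = 0.38 × 94 + 0.32 × 6 + 0.3 × 24 = 35.72 + 1.92 + 7.2 = 44.84
Treatment B = 0.33 × 82 + 0.12 × 31 + 0.15 × 20 + 0.32 × 2 + 0.08 × 98 = 27.06 + 3.72 + 3 + 0.64 + 7.84 = 42.26

Treatment A (44.84 QALYs)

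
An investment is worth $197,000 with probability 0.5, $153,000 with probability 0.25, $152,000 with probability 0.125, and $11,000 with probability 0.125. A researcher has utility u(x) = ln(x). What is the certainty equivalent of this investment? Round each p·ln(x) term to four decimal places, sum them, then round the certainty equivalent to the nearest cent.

E[u] = 0.5·ln(197000) + 0.25·ln(153000) + 0.125·ln(152000) + 0.125·ln(11000) = 6.0955 + 2.9845 + 1.4915 + 1.1632 = 11.7347
CE = e^11.7347 ≈ 124828.99

$124,828.99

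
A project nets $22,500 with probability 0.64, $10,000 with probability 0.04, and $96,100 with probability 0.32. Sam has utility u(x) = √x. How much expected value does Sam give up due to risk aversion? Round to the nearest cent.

E[u] = 0.64·√22500 + 0.04·√10000 + 0.32·√96100 = 0.64·150 + 0.04·100 + 0.32·310 = 199.2
CE = (199.2)² = 39680.64
Risk premium = EV − CE = 45552 − 39680.64 = 5871.36

$5,871.36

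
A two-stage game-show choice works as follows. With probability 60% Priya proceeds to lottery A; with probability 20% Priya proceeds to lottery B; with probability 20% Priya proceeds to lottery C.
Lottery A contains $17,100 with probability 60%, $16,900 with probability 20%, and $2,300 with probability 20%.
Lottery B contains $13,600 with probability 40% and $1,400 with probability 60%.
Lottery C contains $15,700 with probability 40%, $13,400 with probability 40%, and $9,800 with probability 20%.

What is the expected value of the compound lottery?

$12,436

EV(A) = 0.6 × 17100 + 0.2 × 16900 + 0.2 × 2300 = 10260 + 3380 + 460 = 14100
EV(B) = 0.4 × 13600 + 0.6 × 1400 = 5440 + 840 = 6280
EV(C) = 0.4 × 15700 + 0.4 × 13400 + 0.2 × 9800 = 6280 + 5360 + 1960 = 13600
Overall = 0.6 × 14100 + 0.2 × 6280 + 0.2 × 13600 = 8460 + 1256 + 2720 = 12436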